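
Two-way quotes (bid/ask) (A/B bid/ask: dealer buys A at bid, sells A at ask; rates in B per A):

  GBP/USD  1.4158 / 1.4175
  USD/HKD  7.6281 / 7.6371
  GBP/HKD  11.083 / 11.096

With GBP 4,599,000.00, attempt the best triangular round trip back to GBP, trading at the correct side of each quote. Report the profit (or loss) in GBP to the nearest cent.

Net profit: GBP 109,354.97

Best loop GBP → HKD → USD → GBP:
GBP 4,599,000.00 × 11.083 (sell GBP at bid) = HKD 50,970,717.00
HKD 50,970,717.00 ÷ 7.6371 (buy USD at ask) = USD 6,674,093.18
USD 6,674,093.18 ÷ 1.4175 (buy GBP at ask) = GBP 4,708,354.97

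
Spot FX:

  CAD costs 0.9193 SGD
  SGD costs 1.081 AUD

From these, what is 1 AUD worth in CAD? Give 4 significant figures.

1 AUD ÷ 1.081 = 0.925069 SGD
0.925069 SGD ÷ 0.9193 = 1.00628 CAD

AUD/CAD = 1.006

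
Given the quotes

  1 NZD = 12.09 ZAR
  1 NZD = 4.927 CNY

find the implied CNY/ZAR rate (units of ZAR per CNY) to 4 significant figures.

1 CNY ÷ 4.927 = 0.202963 NZD
0.202963 NZD × 12.09 = 2.45383 ZAR

CNY/ZAR = 2.454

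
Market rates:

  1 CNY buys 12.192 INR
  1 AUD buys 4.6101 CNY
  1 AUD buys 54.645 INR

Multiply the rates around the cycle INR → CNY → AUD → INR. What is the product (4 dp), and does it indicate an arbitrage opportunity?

0.9722 (arbitrage exists)

Around INR → CNY → AUD → INR: 1 ÷ 12.192 ÷ 4.6101 × 54.645 = 0.972221
Product < 1; profitable direction is INR → AUD → CNY → INR.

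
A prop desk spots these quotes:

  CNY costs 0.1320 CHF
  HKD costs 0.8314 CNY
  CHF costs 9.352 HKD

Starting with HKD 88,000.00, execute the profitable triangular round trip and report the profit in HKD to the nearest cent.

Profit: HKD 2,317.34

Profitable loop is HKD → CNY → CHF → HKD:
HKD 88,000.00 × 0.8314 = CNY 73,163.20
CNY 73,163.20 × 0.1320 = CHF 9,657.54
CHF 9,657.54 × 9.352 = HKD 90,317.34
Profit = HKD 90,317.34 − HKD 88,000.00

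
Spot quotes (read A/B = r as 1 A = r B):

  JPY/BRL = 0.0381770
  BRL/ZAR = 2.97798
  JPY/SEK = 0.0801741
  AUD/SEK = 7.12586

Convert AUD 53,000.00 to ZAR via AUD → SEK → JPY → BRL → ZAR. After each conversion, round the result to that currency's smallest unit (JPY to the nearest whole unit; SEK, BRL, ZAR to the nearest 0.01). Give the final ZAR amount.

ZAR 535,553.25

AUD 53,000.00 × 7.12586 = SEK 377,670.58
SEK 377,670.58 ÷ 0.0801741 = JPY 4,710,631
JPY 4,710,631 × 0.0381770 = BRL 179,837.76
BRL 179,837.76 × 2.97798 = ZAR 535,553.25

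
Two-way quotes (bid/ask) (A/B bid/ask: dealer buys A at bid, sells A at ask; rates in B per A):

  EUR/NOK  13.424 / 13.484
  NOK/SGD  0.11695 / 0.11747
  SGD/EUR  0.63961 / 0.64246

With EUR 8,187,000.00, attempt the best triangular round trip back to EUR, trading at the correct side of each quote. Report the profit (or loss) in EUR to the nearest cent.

Net profit: EUR 33,953.75

Best loop EUR → NOK → SGD → EUR:
EUR 8,187,000.00 × 13.424 (sell EUR at bid) = NOK 109,902,288.00
NOK 109,902,288.00 × 0.11695 (sell NOK at bid) = SGD 12,853,072.58
SGD 12,853,072.58 × 0.63961 (sell SGD at bid) = EUR 8,220,953.75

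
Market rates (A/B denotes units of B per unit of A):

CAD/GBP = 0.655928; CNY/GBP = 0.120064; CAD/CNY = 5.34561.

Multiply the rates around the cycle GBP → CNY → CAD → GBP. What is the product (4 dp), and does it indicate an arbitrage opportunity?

1.0220 (arbitrage exists)

Around GBP → CNY → CAD → GBP: 1 ÷ 0.120064 ÷ 5.34561 × 0.655928 = 1.021989
Product > 1; profitable direction is GBP → CNY → CAD → GBP.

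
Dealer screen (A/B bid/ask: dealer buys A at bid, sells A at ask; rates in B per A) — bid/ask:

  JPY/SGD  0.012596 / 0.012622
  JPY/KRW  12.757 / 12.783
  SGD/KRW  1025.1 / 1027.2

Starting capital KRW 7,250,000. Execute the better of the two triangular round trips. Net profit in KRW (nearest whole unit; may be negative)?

Best loop KRW → JPY → SGD → KRW:
KRW 7,250,000 ÷ 12.783 (buy JPY at ask) = JPY 567,160
JPY 567,160 × 0.012596 (sell JPY at bid) = SGD 7,143.94
SGD 7,143.94 × 1025.1 (sell SGD at bid) = KRW 7,323,254

Net profit: KRW 73,254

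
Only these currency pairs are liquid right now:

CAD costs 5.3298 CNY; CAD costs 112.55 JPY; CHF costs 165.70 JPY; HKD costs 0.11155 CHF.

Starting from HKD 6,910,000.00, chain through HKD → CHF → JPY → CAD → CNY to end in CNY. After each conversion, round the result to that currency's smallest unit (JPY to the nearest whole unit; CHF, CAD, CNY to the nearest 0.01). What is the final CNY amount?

HKD 6,910,000.00 × 0.11155 = CHF 770,810.50
CHF 770,810.50 × 165.70 = JPY 127,723,300
JPY 127,723,300 ÷ 112.55 = CAD 1,134,813.86
CAD 1,134,813.86 × 5.3298 = CNY 6,048,330.91

CNY 6,048,330.91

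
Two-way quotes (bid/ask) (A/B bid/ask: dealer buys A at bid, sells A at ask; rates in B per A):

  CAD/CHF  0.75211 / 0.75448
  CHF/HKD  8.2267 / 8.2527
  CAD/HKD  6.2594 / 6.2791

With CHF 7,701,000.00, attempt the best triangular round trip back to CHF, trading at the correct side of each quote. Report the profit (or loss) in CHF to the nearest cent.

Net profit: CHF 40,694.67

Best loop CHF → CAD → HKD → CHF:
CHF 7,701,000.00 ÷ 0.75448 (buy CAD at ask) = CAD 10,207,030.01
CAD 10,207,030.01 × 6.2594 (sell CAD at bid) = HKD 63,889,883.63
HKD 63,889,883.63 ÷ 8.2527 (buy CHF at ask) = CHF 7,741,694.67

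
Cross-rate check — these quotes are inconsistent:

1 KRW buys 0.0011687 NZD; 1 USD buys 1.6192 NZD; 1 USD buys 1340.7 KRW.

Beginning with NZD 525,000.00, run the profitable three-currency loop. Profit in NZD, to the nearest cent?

Profitable loop is NZD → KRW → USD → NZD:
NZD 525,000.00 ÷ 0.0011687 = KRW 449,217,079
KRW 449,217,079 ÷ 1340.7 = USD 335,061.59
USD 335,061.59 × 1.6192 = NZD 542,531.73
Profit = NZD 542,531.73 − NZD 525,000.00

Profit: NZD 17,531.73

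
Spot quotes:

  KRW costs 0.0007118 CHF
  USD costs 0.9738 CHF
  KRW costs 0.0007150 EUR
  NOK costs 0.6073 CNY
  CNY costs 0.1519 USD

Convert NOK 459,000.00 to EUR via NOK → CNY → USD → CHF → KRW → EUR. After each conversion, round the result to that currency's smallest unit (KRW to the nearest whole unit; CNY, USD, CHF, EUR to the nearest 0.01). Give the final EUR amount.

NOK 459,000.00 × 0.6073 = CNY 278,750.70
CNY 278,750.70 × 0.1519 = USD 42,342.23
USD 42,342.23 × 0.9738 = CHF 41,232.86
CHF 41,232.86 ÷ 0.0007118 = KRW 57,927,592
KRW 57,927,592 × 0.0007150 = EUR 41,418.23

EUR 41,418.23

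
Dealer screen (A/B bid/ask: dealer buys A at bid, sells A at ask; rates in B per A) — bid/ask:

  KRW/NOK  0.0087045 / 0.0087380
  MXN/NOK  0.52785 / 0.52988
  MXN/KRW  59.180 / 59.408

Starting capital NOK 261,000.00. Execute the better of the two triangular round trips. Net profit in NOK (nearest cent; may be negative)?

Net profit: NOK 4,395.81

Best loop NOK → KRW → MXN → NOK:
NOK 261,000.00 ÷ 0.0087380 (buy KRW at ask) = KRW 29,869,535
KRW 29,869,535 ÷ 59.408 (buy MXN at ask) = MXN 502,786.42
MXN 502,786.42 × 0.52785 (sell MXN at bid) = NOK 265,395.81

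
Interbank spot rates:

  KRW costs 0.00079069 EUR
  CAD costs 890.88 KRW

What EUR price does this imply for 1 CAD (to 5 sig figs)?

CAD/EUR = 0.70441

1 CAD × 890.88 = 890.88 KRW
890.88 KRW × 0.00079069 = 0.70441 EUR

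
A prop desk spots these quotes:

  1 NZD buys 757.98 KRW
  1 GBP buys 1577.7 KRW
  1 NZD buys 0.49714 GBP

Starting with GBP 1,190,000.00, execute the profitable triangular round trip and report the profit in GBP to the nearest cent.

Profit: GBP 41,380.72

Profitable loop is GBP → KRW → NZD → GBP:
GBP 1,190,000.00 × 1577.7 = KRW 1,877,463,000
KRW 1,877,463,000 ÷ 757.98 = NZD 2,476,929.47
NZD 2,476,929.47 × 0.49714 = GBP 1,231,380.72
Profit = GBP 1,231,380.72 − GBP 1,190,000.00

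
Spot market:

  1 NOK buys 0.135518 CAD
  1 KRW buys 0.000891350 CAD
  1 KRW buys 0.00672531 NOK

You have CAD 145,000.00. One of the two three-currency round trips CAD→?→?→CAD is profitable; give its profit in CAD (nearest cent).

Profitable loop is CAD → KRW → NOK → CAD:
CAD 145,000.00 ÷ 0.000891350 = KRW 162,674,595
KRW 162,674,595 × 0.00672531 = NOK 1,094,037.08
NOK 1,094,037.08 × 0.135518 = CAD 148,261.72
Profit = CAD 148,261.72 − CAD 145,000.00

Profit: CAD 3,261.72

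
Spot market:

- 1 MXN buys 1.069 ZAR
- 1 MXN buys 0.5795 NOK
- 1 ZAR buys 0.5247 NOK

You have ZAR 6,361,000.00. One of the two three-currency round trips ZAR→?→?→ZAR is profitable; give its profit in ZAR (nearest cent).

Profit: ZAR 210,886.68

Profitable loop is ZAR → MXN → NOK → ZAR:
ZAR 6,361,000.00 ÷ 1.069 = MXN 5,950,420.95
MXN 5,950,420.95 × 0.5795 = NOK 3,448,268.94
NOK 3,448,268.94 ÷ 0.5247 = ZAR 6,571,886.68
Profit = ZAR 6,571,886.68 − ZAR 6,361,000.00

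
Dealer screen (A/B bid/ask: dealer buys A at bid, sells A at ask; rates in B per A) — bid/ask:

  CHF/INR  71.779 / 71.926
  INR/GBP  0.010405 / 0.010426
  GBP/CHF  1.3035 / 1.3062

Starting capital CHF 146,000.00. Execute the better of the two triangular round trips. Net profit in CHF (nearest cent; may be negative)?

Best loop CHF → GBP → INR → CHF:
CHF 146,000.00 ÷ 1.3062 (buy GBP at ask) = GBP 111,774.61
GBP 111,774.61 ÷ 0.010426 (buy INR at ask) = INR 10,720,757.09
INR 10,720,757.09 ÷ 71.926 (buy CHF at ask) = CHF 149,052.60

Net profit: CHF 3,052.60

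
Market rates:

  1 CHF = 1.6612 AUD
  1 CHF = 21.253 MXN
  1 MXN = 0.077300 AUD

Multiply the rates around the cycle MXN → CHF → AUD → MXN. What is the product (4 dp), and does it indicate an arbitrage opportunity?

Around MXN → CHF → AUD → MXN: 1 ÷ 21.253 × 1.6612 ÷ 0.077300 = 1.011165
Product > 1; profitable direction is MXN → CHF → AUD → MXN.

1.0112 (arbitrage exists)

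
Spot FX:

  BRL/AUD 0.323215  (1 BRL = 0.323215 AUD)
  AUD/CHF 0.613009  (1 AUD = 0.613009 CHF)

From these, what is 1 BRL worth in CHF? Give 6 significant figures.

BRL/CHF = 0.198134

1 BRL × 0.323215 = 0.323215 AUD
0.323215 AUD × 0.613009 = 0.198134 CHF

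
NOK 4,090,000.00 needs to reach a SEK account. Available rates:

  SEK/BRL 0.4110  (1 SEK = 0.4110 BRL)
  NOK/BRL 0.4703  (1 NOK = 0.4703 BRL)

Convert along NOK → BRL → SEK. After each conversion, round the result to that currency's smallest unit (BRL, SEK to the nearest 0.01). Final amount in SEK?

NOK 4,090,000.00 × 0.4703 = BRL 1,923,527.00
BRL 1,923,527.00 ÷ 0.4110 = SEK 4,680,114.36

SEK 4,680,114.36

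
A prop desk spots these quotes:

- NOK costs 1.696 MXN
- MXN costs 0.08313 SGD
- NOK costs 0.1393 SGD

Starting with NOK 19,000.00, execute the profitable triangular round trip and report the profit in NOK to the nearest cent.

Profitable loop is NOK → MXN → SGD → NOK:
NOK 19,000.00 × 1.696 = MXN 32,224.00
MXN 32,224.00 × 0.08313 = SGD 2,678.78
SGD 2,678.78 ÷ 0.1393 = NOK 19,230.30
Profit = NOK 19,230.30 − NOK 19,000.00

Profit: NOK 230.30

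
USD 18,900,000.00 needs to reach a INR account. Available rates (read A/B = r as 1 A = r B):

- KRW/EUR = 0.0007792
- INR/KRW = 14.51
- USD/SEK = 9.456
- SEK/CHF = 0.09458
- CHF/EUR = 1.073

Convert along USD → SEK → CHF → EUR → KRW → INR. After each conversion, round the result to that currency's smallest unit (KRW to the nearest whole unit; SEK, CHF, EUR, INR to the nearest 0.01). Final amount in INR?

INR 1,604,175,735.77

USD 18,900,000.00 × 9.456 = SEK 178,718,400.00
SEK 178,718,400.00 × 0.09458 = CHF 16,903,186.27
CHF 16,903,186.27 × 1.073 = EUR 18,137,118.87
EUR 18,137,118.87 ÷ 0.0007792 = KRW 23,276,589,926
KRW 23,276,589,926 ÷ 14.51 = INR 1,604,175,735.77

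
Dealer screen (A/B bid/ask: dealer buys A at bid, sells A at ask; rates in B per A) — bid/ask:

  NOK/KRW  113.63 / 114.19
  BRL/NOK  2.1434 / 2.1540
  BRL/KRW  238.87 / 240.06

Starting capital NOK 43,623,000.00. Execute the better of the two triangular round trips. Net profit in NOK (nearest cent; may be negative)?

Best loop NOK → KRW → BRL → NOK:
NOK 43,623,000.00 × 113.63 (sell NOK at bid) = KRW 4,956,881,490
KRW 4,956,881,490 ÷ 240.06 (buy BRL at ask) = BRL 20,648,510.75
BRL 20,648,510.75 × 2.1434 (sell BRL at bid) = NOK 44,258,017.94

Net profit: NOK 635,017.94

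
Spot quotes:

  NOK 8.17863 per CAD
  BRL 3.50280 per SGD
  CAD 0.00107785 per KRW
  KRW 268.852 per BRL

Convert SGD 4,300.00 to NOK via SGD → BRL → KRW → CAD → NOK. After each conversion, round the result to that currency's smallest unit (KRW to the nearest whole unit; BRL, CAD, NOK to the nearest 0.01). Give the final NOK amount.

NOK 35,697.35

SGD 4,300.00 × 3.50280 = BRL 15,062.04
BRL 15,062.04 × 268.852 = KRW 4,049,460
KRW 4,049,460 × 0.00107785 = CAD 4,364.71
CAD 4,364.71 × 8.17863 = NOK 35,697.35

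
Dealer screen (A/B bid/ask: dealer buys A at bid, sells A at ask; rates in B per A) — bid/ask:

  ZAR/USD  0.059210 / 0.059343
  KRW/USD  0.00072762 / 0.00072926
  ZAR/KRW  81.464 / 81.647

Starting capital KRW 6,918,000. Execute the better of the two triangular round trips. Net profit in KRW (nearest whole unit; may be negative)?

Best loop KRW → USD → ZAR → KRW:
KRW 6,918,000 × 0.00072762 (sell KRW at bid) = USD 5,033.68
USD 5,033.68 ÷ 0.059343 (buy ZAR at ask) = ZAR 84,823.40
ZAR 84,823.40 × 81.464 (sell ZAR at bid) = KRW 6,910,054

Net result: KRW -7,946 (no profitable arbitrage after spreads)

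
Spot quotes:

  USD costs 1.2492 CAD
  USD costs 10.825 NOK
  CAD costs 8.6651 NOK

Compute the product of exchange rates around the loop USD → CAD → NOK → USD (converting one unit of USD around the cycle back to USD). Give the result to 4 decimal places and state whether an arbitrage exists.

0.9999 (no arbitrage)

Around USD → CAD → NOK → USD: 1 × 1.2492 × 8.6651 ÷ 10.825 = 0.999949
Product ≈ 1 (deviation 0.005%, within rounding noise).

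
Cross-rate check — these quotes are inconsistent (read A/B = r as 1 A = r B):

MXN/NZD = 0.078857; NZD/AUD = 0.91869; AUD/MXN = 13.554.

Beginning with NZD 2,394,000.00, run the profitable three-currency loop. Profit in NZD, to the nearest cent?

Profitable loop is NZD → MXN → AUD → NZD:
NZD 2,394,000.00 ÷ 0.078857 = MXN 30,358,750.65
MXN 30,358,750.65 ÷ 13.554 = AUD 2,239,837.00
AUD 2,239,837.00 ÷ 0.91869 = NZD 2,438,077.04
Profit = NZD 2,438,077.04 − NZD 2,394,000.00

Profit: NZD 44,077.04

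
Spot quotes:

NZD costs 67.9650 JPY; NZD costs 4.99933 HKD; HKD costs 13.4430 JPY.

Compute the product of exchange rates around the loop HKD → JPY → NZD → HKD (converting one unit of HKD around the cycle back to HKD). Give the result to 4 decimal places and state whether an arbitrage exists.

0.9888 (arbitrage exists)

Around HKD → JPY → NZD → HKD: 1 × 13.4430 ÷ 67.9650 × 4.99933 = 0.988832
Product < 1; profitable direction is HKD → NZD → JPY → HKD.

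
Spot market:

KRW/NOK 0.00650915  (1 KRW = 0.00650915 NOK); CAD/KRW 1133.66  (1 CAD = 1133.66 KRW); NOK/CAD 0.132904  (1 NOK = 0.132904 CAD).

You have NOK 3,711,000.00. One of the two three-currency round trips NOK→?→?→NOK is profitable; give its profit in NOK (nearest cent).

Profit: NOK 72,953.57

Profitable loop is NOK → KRW → CAD → NOK:
NOK 3,711,000.00 ÷ 0.00650915 = KRW 570,120,523
KRW 570,120,523 ÷ 1133.66 = CAD 502,902.57
CAD 502,902.57 ÷ 0.132904 = NOK 3,783,953.57
Profit = NOK 3,783,953.57 − NOK 3,711,000.00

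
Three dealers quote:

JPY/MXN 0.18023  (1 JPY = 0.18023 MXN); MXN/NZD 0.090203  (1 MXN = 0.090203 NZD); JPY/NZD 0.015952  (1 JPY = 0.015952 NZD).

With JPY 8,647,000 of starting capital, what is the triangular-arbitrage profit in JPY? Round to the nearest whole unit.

Profitable loop is JPY → MXN → NZD → JPY:
JPY 8,647,000 × 0.18023 = MXN 1,558,448.81
MXN 1,558,448.81 × 0.090203 = NZD 140,576.76
NZD 140,576.76 ÷ 0.015952 = JPY 8,812,485
Profit = JPY 8,812,485 − JPY 8,647,000

Profit: JPY 165,485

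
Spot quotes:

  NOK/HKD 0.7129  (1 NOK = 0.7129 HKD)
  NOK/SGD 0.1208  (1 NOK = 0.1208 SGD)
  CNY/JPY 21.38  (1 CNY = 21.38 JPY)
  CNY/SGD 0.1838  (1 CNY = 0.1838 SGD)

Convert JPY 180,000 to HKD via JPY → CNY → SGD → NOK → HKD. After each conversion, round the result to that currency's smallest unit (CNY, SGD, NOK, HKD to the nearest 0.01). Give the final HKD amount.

HKD 9,132.14

JPY 180,000 ÷ 21.38 = CNY 8,419.08
CNY 8,419.08 × 0.1838 = SGD 1,547.43
SGD 1,547.43 ÷ 0.1208 = NOK 12,809.85
NOK 12,809.85 × 0.7129 = HKD 9,132.14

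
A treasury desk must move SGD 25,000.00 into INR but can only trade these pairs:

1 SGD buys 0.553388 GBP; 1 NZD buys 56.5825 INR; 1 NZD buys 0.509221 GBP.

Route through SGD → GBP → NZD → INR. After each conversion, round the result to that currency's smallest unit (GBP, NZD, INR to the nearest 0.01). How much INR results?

INR 1,537,253.73

SGD 25,000.00 × 0.553388 = GBP 13,834.70
GBP 13,834.70 ÷ 0.509221 = NZD 27,168.36
NZD 27,168.36 × 56.5825 = INR 1,537,253.73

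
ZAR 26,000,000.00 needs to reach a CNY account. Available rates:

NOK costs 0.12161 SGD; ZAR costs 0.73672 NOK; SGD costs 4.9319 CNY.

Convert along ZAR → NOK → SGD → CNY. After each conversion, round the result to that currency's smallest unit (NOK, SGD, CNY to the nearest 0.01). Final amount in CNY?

CNY 11,488,394.99

ZAR 26,000,000.00 × 0.73672 = NOK 19,154,720.00
NOK 19,154,720.00 × 0.12161 = SGD 2,329,405.50
SGD 2,329,405.50 × 4.9319 = CNY 11,488,394.99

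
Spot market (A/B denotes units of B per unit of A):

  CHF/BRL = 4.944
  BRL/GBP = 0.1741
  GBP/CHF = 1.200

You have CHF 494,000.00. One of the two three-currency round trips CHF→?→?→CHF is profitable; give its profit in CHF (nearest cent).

Profit: CHF 16,252.84

Profitable loop is CHF → BRL → GBP → CHF:
CHF 494,000.00 × 4.944 = BRL 2,442,336.00
BRL 2,442,336.00 × 0.1741 = GBP 425,210.70
GBP 425,210.70 × 1.200 = CHF 510,252.84
Profit = CHF 510,252.84 − CHF 494,000.00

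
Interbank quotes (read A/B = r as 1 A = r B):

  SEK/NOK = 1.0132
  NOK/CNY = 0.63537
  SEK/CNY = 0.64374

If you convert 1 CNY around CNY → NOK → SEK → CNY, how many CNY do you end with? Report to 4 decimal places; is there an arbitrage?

1.0000 (no arbitrage)

Around CNY → NOK → SEK → CNY: 1 ÷ 0.63537 ÷ 1.0132 × 0.64374 = 0.999974
Product ≈ 1 (deviation 0.003%, within rounding noise).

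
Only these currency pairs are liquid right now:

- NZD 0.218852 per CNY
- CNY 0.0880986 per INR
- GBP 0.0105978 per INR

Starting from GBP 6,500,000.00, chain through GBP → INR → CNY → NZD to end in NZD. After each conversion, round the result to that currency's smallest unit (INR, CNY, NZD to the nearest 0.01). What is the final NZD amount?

NZD 11,825,436.06

GBP 6,500,000.00 ÷ 0.0105978 = INR 613,334,843.08
INR 613,334,843.08 × 0.0880986 = CNY 54,033,941.01
CNY 54,033,941.01 × 0.218852 = NZD 11,825,436.06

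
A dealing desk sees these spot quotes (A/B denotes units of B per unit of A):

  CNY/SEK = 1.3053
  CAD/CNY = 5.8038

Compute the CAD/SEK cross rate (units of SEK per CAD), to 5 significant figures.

CAD/SEK = 7.5757

1 CAD × 5.8038 = 5.8038 CNY
5.8038 CNY × 1.3053 = 7.5757 SEK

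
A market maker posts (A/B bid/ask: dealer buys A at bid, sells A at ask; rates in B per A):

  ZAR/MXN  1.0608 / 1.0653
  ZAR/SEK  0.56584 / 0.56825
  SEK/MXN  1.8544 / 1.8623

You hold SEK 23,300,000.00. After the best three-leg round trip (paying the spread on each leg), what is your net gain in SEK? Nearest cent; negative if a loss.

Best loop SEK → ZAR → MXN → SEK:
SEK 23,300,000.00 ÷ 0.56825 (buy ZAR at ask) = ZAR 41,003,079.63
ZAR 41,003,079.63 × 1.0608 (sell ZAR at bid) = MXN 43,496,066.87
MXN 43,496,066.87 ÷ 1.8623 (buy SEK at ask) = SEK 23,356,100.99

Net profit: SEK 56,100.99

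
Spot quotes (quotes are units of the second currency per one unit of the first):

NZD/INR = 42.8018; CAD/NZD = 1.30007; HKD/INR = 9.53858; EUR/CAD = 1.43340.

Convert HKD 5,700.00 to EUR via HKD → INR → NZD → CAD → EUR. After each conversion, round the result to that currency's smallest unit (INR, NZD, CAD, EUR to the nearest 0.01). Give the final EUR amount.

HKD 5,700.00 × 9.53858 = INR 54,369.91
INR 54,369.91 ÷ 42.8018 = NZD 1,270.27
NZD 1,270.27 ÷ 1.30007 = CAD 977.08
CAD 977.08 ÷ 1.43340 = EUR 681.65

EUR 681.65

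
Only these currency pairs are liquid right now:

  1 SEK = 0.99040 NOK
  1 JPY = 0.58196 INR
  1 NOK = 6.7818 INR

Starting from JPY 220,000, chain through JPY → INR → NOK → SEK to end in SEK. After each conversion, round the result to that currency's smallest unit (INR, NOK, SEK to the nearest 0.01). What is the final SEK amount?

JPY 220,000 × 0.58196 = INR 128,031.20
INR 128,031.20 ÷ 6.7818 = NOK 18,878.65
NOK 18,878.65 ÷ 0.99040 = SEK 19,061.64

SEK 19,061.64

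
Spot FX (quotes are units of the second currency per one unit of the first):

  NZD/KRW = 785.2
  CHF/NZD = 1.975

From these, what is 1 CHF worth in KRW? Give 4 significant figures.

CHF/KRW = 1551

1 CHF × 1.975 = 1.975 NZD
1.975 NZD × 785.2 = 1550.77 KRW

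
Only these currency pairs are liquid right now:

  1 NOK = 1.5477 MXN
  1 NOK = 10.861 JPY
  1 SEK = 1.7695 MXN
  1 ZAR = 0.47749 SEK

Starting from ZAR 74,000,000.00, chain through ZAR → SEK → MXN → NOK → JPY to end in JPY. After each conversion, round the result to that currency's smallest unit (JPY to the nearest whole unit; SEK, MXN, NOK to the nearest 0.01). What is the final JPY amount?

ZAR 74,000,000.00 × 0.47749 = SEK 35,334,260.00
SEK 35,334,260.00 × 1.7695 = MXN 62,523,973.07
MXN 62,523,973.07 ÷ 1.5477 = NOK 40,397,992.55
NOK 40,397,992.55 × 10.861 = JPY 438,762,597

JPY 438,762,597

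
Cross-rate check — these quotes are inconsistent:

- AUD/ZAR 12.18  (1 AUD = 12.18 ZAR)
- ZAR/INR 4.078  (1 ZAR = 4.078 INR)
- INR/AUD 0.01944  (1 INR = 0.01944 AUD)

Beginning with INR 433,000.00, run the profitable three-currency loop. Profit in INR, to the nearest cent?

Profitable loop is INR → ZAR → AUD → INR:
INR 433,000.00 ÷ 4.078 = ZAR 106,179.50
ZAR 106,179.50 ÷ 12.18 = AUD 8,717.53
AUD 8,717.53 ÷ 0.01944 = INR 448,432.55
Profit = INR 448,432.55 − INR 433,000.00

Profit: INR 15,432.55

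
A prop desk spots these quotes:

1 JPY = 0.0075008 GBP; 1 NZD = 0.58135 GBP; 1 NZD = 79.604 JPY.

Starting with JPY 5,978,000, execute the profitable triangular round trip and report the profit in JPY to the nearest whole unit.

Profit: JPY 161,892

Profitable loop is JPY → GBP → NZD → JPY:
JPY 5,978,000 × 0.0075008 = GBP 44,839.78
GBP 44,839.78 ÷ 0.58135 = NZD 77,130.44
NZD 77,130.44 × 79.604 = JPY 6,139,892
Profit = JPY 6,139,892 − JPY 5,978,000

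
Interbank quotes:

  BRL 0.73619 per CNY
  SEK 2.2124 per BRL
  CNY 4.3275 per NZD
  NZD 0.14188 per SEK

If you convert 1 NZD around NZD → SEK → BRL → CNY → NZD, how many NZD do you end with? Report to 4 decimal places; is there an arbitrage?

1.0000 (no arbitrage)

Around NZD → SEK → BRL → CNY → NZD: 1 ÷ 0.14188 ÷ 2.2124 ÷ 0.73619 ÷ 4.3275 = 0.999973
Product ≈ 1 (deviation 0.003%, within rounding noise).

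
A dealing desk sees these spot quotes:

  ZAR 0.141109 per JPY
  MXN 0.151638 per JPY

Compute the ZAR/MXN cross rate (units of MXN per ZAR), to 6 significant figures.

1 ZAR ÷ 0.141109 = 7.08672 JPY
7.08672 JPY × 0.151638 = 1.07462 MXN

ZAR/MXN = 1.07462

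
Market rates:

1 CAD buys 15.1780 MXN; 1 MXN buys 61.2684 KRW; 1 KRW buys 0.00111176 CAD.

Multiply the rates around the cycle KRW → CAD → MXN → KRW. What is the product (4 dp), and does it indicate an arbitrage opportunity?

Around KRW → CAD → MXN → KRW: 1 × 0.00111176 × 15.1780 × 61.2684 = 1.033861
Product > 1; profitable direction is KRW → CAD → MXN → KRW.

1.0339 (arbitrage exists)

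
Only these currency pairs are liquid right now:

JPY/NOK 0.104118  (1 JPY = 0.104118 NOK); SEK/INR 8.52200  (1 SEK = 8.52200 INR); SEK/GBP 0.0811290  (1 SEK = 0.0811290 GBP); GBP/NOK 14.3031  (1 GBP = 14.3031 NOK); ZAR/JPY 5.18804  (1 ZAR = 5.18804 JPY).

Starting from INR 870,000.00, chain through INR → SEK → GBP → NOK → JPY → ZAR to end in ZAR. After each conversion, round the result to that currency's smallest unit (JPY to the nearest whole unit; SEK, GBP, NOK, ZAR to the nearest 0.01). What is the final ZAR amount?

ZAR 219,308.06

INR 870,000.00 ÷ 8.52200 = SEK 102,088.71
SEK 102,088.71 × 0.0811290 = GBP 8,282.35
GBP 8,282.35 × 14.3031 = NOK 118,463.28
NOK 118,463.28 ÷ 0.104118 = JPY 1,137,779
JPY 1,137,779 ÷ 5.18804 = ZAR 219,308.06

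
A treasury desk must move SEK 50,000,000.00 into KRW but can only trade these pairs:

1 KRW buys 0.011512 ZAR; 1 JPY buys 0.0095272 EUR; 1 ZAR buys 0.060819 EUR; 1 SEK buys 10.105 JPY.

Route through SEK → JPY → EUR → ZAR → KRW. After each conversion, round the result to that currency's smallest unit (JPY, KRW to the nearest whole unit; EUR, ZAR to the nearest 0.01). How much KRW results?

SEK 50,000,000.00 × 10.105 = JPY 505,250,000
JPY 505,250,000 × 0.0095272 = EUR 4,813,617.80
EUR 4,813,617.80 ÷ 0.060819 = ZAR 79,146,612.08
ZAR 79,146,612.08 ÷ 0.011512 = KRW 6,875,140,035

KRW 6,875,140,035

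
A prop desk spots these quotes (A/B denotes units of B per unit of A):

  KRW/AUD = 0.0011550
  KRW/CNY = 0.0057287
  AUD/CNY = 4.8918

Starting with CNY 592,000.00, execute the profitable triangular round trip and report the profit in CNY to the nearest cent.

Profit: CNY 8,243.01

Profitable loop is CNY → AUD → KRW → CNY:
CNY 592,000.00 ÷ 4.8918 = AUD 121,018.85
AUD 121,018.85 ÷ 0.0011550 = KRW 104,778,223
KRW 104,778,223 × 0.0057287 = CNY 600,243.01
Profit = CNY 600,243.01 − CNY 592,000.00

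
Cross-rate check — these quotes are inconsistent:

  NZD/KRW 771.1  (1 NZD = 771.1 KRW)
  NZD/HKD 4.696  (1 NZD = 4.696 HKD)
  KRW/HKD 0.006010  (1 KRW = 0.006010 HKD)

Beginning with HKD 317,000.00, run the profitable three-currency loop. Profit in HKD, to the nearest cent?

Profit: HKD 4,219.70

Profitable loop is HKD → KRW → NZD → HKD:
HKD 317,000.00 ÷ 0.006010 = KRW 52,745,424
KRW 52,745,424 ÷ 771.1 = NZD 68,402.83
NZD 68,402.83 × 4.696 = HKD 321,219.70
Profit = HKD 321,219.70 − HKD 317,000.00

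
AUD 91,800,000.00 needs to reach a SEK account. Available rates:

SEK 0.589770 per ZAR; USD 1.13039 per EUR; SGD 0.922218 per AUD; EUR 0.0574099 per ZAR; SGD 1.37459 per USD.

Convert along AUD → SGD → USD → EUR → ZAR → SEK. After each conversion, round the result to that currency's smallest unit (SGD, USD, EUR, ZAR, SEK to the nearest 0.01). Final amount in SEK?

SEK 559,719,807.15

AUD 91,800,000.00 × 0.922218 = SGD 84,659,612.40
SGD 84,659,612.40 ÷ 1.37459 = USD 61,588,991.92
USD 61,588,991.92 ÷ 1.13039 = EUR 54,484,728.21
EUR 54,484,728.21 ÷ 0.0574099 = ZAR 949,047,606.95
ZAR 949,047,606.95 × 0.589770 = SEK 559,719,807.15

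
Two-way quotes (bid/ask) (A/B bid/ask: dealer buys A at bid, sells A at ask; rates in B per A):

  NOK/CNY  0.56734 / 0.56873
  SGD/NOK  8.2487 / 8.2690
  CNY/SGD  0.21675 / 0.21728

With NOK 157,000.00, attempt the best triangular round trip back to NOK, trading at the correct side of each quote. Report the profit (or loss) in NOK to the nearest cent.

Net profit: NOK 2,253.02

Best loop NOK → CNY → SGD → NOK:
NOK 157,000.00 × 0.56734 (sell NOK at bid) = CNY 89,072.38
CNY 89,072.38 × 0.21675 (sell CNY at bid) = SGD 19,306.44
SGD 19,306.44 × 8.2487 (sell SGD at bid) = NOK 159,253.02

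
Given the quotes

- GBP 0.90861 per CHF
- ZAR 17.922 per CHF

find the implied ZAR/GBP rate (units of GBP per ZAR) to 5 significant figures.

ZAR/GBP = 0.050698

1 ZAR ÷ 17.922 = 0.0557973 CHF
0.0557973 CHF × 0.90861 = 0.050698 GBP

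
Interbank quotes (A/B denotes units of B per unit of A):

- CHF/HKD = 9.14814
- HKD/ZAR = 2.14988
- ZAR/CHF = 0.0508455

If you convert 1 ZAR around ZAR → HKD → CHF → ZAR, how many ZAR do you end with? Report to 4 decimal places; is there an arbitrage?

Around ZAR → HKD → CHF → ZAR: 1 ÷ 2.14988 ÷ 9.14814 ÷ 0.0508455 = 1.000001
Product ≈ 1 (deviation 0.000%, within rounding noise).

1.0000 (no arbitrage)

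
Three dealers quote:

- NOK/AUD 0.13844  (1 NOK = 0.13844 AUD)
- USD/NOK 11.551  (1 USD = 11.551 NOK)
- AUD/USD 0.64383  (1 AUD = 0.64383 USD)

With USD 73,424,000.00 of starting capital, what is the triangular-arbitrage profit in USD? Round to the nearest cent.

Profit: USD 2,170,539.21

Profitable loop is USD → NOK → AUD → USD:
USD 73,424,000.00 × 11.551 = NOK 848,120,624.00
NOK 848,120,624.00 × 0.13844 = AUD 117,413,819.19
AUD 117,413,819.19 × 0.64383 = USD 75,594,539.21
Profit = USD 75,594,539.21 − USD 73,424,000.00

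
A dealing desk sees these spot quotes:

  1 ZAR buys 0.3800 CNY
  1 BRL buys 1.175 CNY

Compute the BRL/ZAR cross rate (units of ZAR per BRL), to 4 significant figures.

BRL/ZAR = 3.092

1 BRL × 1.175 = 1.175 CNY
1.175 CNY ÷ 0.3800 = 3.09211 ZAR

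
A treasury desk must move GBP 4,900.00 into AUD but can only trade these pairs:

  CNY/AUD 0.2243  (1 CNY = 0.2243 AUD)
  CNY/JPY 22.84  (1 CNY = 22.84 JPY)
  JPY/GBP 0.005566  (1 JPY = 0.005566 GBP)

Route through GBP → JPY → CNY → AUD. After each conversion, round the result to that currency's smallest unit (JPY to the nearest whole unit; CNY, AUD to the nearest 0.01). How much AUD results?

AUD 8,645.42

GBP 4,900.00 ÷ 0.005566 = JPY 880,345
JPY 880,345 ÷ 22.84 = CNY 38,544.00
CNY 38,544.00 × 0.2243 = AUD 8,645.42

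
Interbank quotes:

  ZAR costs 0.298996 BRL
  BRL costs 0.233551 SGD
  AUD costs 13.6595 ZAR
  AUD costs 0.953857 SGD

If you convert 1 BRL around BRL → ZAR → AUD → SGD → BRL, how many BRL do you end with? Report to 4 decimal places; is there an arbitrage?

1.0000 (no arbitrage)

Around BRL → ZAR → AUD → SGD → BRL: 1 ÷ 0.298996 ÷ 13.6595 × 0.953857 ÷ 0.233551 = 1.000003
Product ≈ 1 (deviation 0.000%, within rounding noise).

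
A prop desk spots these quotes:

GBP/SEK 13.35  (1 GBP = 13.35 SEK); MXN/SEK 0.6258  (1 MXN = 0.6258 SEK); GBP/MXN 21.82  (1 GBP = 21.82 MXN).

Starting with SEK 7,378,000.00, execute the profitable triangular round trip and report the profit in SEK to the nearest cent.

Profitable loop is SEK → GBP → MXN → SEK:
SEK 7,378,000.00 ÷ 13.35 = GBP 552,659.18
GBP 552,659.18 × 21.82 = MXN 12,059,023.22
MXN 12,059,023.22 × 0.6258 = SEK 7,546,536.73
Profit = SEK 7,546,536.73 − SEK 7,378,000.00

Profit: SEK 168,536.73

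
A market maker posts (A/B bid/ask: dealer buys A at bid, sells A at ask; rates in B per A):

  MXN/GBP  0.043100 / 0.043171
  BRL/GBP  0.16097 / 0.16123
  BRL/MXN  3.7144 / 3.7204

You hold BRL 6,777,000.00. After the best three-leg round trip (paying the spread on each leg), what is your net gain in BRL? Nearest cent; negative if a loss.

Best loop BRL → GBP → MXN → BRL:
BRL 6,777,000.00 × 0.16097 (sell BRL at bid) = GBP 1,090,893.69
GBP 1,090,893.69 ÷ 0.043171 (buy MXN at ask) = MXN 25,269,131.82
MXN 25,269,131.82 ÷ 3.7204 (buy BRL at ask) = BRL 6,792,047.04

Net profit: BRL 15,047.04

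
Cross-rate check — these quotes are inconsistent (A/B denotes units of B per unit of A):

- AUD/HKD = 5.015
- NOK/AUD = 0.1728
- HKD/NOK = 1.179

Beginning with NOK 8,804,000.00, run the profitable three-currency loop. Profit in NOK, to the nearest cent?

Profitable loop is NOK → AUD → HKD → NOK:
NOK 8,804,000.00 × 0.1728 = AUD 1,521,331.20
AUD 1,521,331.20 × 5.015 = HKD 7,629,475.97
HKD 7,629,475.97 × 1.179 = NOK 8,995,152.17
Profit = NOK 8,995,152.17 − NOK 8,804,000.00

Profit: NOK 191,152.17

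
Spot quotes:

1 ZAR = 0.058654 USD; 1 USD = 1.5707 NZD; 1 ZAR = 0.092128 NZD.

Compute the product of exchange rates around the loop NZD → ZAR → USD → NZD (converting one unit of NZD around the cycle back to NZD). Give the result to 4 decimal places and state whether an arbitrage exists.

1.0000 (no arbitrage)

Around NZD → ZAR → USD → NZD: 1 ÷ 0.092128 × 0.058654 × 1.5707 = 0.999998
Product ≈ 1 (deviation 0.000%, within rounding noise).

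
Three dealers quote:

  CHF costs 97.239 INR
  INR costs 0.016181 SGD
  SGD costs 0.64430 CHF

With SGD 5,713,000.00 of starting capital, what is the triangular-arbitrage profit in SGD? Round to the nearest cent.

Profitable loop is SGD → CHF → INR → SGD:
SGD 5,713,000.00 × 0.64430 = CHF 3,680,885.90
CHF 3,680,885.90 × 97.239 = INR 357,925,664.03
INR 357,925,664.03 × 0.016181 = SGD 5,791,595.17
Profit = SGD 5,791,595.17 − SGD 5,713,000.00

Profit: SGD 78,595.17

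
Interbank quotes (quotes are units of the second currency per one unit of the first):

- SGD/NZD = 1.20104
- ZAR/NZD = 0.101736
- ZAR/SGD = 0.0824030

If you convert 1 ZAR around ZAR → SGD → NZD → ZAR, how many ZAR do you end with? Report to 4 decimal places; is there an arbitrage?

0.9728 (arbitrage exists)

Around ZAR → SGD → NZD → ZAR: 1 × 0.0824030 × 1.20104 ÷ 0.101736 = 0.972805
Product < 1; profitable direction is ZAR → NZD → SGD → ZAR.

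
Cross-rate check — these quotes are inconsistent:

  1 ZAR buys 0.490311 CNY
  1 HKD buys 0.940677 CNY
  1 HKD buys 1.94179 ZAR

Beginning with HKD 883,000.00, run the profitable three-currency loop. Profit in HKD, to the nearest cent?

Profitable loop is HKD → ZAR → CNY → HKD:
HKD 883,000.00 × 1.94179 = ZAR 1,714,600.57
ZAR 1,714,600.57 × 0.490311 = CNY 840,687.52
CNY 840,687.52 ÷ 0.940677 = HKD 893,704.77
Profit = HKD 893,704.77 − HKD 883,000.00

Profit: HKD 10,704.77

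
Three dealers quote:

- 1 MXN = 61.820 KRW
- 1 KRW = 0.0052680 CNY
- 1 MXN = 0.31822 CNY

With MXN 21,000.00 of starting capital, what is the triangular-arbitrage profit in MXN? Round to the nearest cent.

Profit: MXN 491.49

Profitable loop is MXN → KRW → CNY → MXN:
MXN 21,000.00 × 61.820 = KRW 1,298,220
KRW 1,298,220 × 0.0052680 = CNY 6,839.02
CNY 6,839.02 ÷ 0.31822 = MXN 21,491.49
Profit = MXN 21,491.49 − MXN 21,000.00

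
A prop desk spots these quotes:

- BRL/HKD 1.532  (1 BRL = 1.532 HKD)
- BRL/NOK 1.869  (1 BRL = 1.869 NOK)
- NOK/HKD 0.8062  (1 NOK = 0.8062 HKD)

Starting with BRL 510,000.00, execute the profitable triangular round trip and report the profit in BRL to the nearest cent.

Profitable loop is BRL → HKD → NOK → BRL:
BRL 510,000.00 × 1.532 = HKD 781,320.00
HKD 781,320.00 ÷ 0.8062 = NOK 969,139.17
NOK 969,139.17 ÷ 1.869 = BRL 518,533.53
Profit = BRL 518,533.53 − BRL 510,000.00

Profit: BRL 8,533.53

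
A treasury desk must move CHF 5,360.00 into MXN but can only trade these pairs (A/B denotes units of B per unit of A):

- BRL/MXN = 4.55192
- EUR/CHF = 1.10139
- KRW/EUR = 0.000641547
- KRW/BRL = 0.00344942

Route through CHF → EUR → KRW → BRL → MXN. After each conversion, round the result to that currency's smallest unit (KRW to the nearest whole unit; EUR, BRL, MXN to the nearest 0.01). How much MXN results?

MXN 119,106.68

CHF 5,360.00 ÷ 1.10139 = EUR 4,866.58
EUR 4,866.58 ÷ 0.000641547 = KRW 7,585,695
KRW 7,585,695 × 0.00344942 = BRL 26,166.25
BRL 26,166.25 × 4.55192 = MXN 119,106.68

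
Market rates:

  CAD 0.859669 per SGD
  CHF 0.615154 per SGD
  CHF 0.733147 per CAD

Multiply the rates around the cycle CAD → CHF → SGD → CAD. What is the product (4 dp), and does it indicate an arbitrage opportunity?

Around CAD → CHF → SGD → CAD: 1 × 0.733147 ÷ 0.615154 × 0.859669 = 1.024563
Product > 1; profitable direction is CAD → CHF → SGD → CAD.

1.0246 (arbitrage exists)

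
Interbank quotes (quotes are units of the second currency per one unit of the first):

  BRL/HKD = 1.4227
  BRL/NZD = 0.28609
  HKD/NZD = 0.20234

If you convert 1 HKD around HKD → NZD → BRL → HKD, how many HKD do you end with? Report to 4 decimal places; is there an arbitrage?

Around HKD → NZD → BRL → HKD: 1 × 0.20234 ÷ 0.28609 × 1.4227 = 1.006219
Product > 1; profitable direction is HKD → NZD → BRL → HKD.

1.0062 (arbitrage exists)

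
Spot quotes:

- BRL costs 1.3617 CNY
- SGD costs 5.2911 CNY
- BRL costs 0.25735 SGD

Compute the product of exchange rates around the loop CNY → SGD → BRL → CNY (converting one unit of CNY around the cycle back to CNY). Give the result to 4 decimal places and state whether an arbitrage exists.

Around CNY → SGD → BRL → CNY: 1 ÷ 5.2911 ÷ 0.25735 × 1.3617 = 1.000026
Product ≈ 1 (deviation 0.003%, within rounding noise).

1.0000 (no arbitrage)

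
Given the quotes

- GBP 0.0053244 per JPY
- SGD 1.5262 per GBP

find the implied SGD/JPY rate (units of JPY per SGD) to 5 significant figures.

1 SGD ÷ 1.5262 = 0.655222 GBP
0.655222 GBP ÷ 0.0053244 = 123.06 JPY

SGD/JPY = 123.06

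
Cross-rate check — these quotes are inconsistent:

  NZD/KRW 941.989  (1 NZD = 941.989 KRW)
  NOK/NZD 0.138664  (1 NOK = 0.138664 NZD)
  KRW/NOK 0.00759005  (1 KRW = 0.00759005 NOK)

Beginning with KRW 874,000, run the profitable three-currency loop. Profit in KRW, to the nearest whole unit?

Profit: KRW 7,571

Profitable loop is KRW → NZD → NOK → KRW:
KRW 874,000 ÷ 941.989 = NZD 927.82
NZD 927.82 ÷ 0.138664 = NOK 6,691.17
NOK 6,691.17 ÷ 0.00759005 = KRW 881,571
Profit = KRW 881,571 − KRW 874,000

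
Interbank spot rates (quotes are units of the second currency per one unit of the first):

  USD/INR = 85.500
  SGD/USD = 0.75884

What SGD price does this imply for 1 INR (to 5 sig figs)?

1 INR ÷ 85.500 = 0.0116959 USD
0.0116959 USD ÷ 0.75884 = 0.0154129 SGD

INR/SGD = 0.015413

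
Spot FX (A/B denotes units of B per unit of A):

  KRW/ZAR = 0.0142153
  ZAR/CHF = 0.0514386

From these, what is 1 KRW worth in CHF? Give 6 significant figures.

KRW/CHF = 0.000731215

1 KRW × 0.0142153 = 0.0142153 ZAR
0.0142153 ZAR × 0.0514386 = 0.000731215 CHF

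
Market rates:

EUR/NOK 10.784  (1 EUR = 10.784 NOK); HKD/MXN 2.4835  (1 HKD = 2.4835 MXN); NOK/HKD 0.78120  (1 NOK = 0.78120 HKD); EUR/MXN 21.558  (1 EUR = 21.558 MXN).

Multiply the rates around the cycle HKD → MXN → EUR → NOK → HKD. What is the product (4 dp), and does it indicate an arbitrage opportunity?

Around HKD → MXN → EUR → NOK → HKD: 1 × 2.4835 ÷ 21.558 × 10.784 × 0.78120 = 0.970505
Product < 1; profitable direction is HKD → NOK → EUR → MXN → HKD.

0.9705 (arbitrage exists)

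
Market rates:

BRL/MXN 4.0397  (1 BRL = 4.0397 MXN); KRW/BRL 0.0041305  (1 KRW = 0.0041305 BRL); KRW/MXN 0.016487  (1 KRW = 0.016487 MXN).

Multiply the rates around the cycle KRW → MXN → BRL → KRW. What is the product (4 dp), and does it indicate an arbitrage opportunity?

Around KRW → MXN → BRL → KRW: 1 × 0.016487 ÷ 4.0397 ÷ 0.0041305 = 0.988075
Product < 1; profitable direction is KRW → BRL → MXN → KRW.

0.9881 (arbitrage exists)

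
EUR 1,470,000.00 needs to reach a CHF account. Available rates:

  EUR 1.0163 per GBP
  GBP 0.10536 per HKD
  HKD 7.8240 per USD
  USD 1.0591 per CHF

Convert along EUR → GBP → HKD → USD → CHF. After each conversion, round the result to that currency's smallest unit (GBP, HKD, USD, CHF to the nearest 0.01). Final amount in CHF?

CHF 1,656,738.01

EUR 1,470,000.00 ÷ 1.0163 = GBP 1,446,423.30
GBP 1,446,423.30 ÷ 0.10536 = HKD 13,728,391.23
HKD 13,728,391.23 ÷ 7.8240 = USD 1,754,651.23
USD 1,754,651.23 ÷ 1.0591 = CHF 1,656,738.01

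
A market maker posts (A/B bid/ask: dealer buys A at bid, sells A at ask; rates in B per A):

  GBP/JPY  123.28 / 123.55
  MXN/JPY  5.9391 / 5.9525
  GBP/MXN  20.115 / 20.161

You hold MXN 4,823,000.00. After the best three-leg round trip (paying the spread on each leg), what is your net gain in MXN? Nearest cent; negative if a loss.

Best loop MXN → GBP → JPY → MXN:
MXN 4,823,000.00 ÷ 20.161 (buy GBP at ask) = GBP 239,224.24
GBP 239,224.24 × 123.28 (sell GBP at bid) = JPY 29,491,565
JPY 29,491,565 ÷ 5.9525 (buy MXN at ask) = MXN 4,954,483.81

Net profit: MXN 131,483.81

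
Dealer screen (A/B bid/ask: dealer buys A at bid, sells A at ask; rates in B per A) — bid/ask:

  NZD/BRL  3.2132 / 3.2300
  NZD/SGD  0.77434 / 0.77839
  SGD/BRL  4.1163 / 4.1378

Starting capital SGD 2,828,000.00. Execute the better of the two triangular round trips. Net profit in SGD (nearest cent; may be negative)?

Best loop SGD → NZD → BRL → SGD:
SGD 2,828,000.00 ÷ 0.77839 (buy NZD at ask) = NZD 3,633,140.20
NZD 3,633,140.20 × 3.2132 (sell NZD at bid) = BRL 11,674,006.09
BRL 11,674,006.09 ÷ 4.1378 (buy SGD at ask) = SGD 2,821,307.48

Net result: SGD -6,692.52 (no profitable arbitrage after spreads)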